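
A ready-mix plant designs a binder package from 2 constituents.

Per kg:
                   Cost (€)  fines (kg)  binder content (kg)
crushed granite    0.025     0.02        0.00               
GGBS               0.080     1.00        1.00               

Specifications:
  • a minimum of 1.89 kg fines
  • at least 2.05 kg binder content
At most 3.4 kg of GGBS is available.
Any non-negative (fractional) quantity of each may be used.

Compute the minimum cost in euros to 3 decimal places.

Set it up as a linear program. Let x1 = kg of crushed granite, x2 = kg of GGBS.
min 0.025x1 + 0.08x2 s.t.:
  0.02x1 + 1x2 ≥ 1.89   (fines)
  1x2 ≥ 2.05   (binder content)
  x2 ≤ 3.4
  x1, x2 ≥ 0.
At the optimum only GGBS is positive (crushed granite = 0). Binding constraint: binder content.
Optimal quantities: GGBS = 2.05 kg.
Total cost: 0.08·2.05 = 0.16400.

€0.164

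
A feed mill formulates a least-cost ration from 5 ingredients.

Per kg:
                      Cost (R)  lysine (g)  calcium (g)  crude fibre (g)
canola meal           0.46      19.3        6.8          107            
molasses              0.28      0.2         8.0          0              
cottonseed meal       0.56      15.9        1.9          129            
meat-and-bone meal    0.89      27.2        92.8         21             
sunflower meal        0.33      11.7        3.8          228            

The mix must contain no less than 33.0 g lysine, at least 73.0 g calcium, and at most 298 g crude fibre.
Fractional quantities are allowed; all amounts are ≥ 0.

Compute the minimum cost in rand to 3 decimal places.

R0.965

Let x1 = kg of canola meal, x2 = kg of molasses, x3 = kg of cottonseed meal, x4 = kg of meat-and-bone meal, x5 = kg of sunflower meal.
min 0.46x1 + 0.28x2 + 0.56x3 + 0.89x4 + 0.33x5 subject to:
  19.3x1 + 0.2x2 + 15.9x3 + 27.2x4 + 11.7x5 ≥ 33   (lysine)
  6.8x1 + 8x2 + 1.9x3 + 92.8x4 + 3.8x5 ≥ 73   (calcium)
  107x1 + 129x3 + 21x4 + 228x5 ≤ 298   (crude fibre)
  x1, x2, x3, x4, x5 ≥ 0.
The minimum-cost mix takes nothing from molasses, cottonseed meal, sunflower meal — only canola meal, meat-and-bone meal. Binding constraints: lysine and calcium.
So canola meal = 0.6705 kg, meat-and-bone meal = 0.7375 kg.
Total cost: 0.46·0.6705 + 0.89·0.7375 = 0.96481.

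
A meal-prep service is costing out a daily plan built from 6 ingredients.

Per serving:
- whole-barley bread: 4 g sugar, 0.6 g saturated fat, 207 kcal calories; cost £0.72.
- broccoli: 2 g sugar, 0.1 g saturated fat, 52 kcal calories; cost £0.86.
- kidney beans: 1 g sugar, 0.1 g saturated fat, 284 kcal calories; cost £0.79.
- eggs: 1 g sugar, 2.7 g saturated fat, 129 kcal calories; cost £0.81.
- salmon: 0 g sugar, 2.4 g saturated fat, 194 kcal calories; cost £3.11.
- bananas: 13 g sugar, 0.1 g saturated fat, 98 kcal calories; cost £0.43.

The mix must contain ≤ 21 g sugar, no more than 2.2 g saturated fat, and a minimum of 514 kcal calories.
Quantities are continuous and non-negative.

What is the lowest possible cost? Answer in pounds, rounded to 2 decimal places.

Treat it as an LP. Let x1 = servings of whole-barley bread, x2 = servings of broccoli, x3 = servings of kidney beans, x4 = servings of eggs, x5 = servings of salmon, x6 = servings of bananas.
min 0.72x1 + 0.86x2 + 0.79x3 + 0.81x4 + 3.11x5 + 0.43x6 with:
  4x1 + 2x2 + 1x3 + 1x4 + 13x6 ≤ 21   (sugar)
  0.6x1 + 0.1x2 + 0.1x3 + 2.7x4 + 2.4x5 + 0.1x6 ≤ 2.2   (saturated fat)
  207x1 + 52x2 + 284x3 + 129x4 + 194x5 + 98x6 ≥ 514   (calories)
  x1, x2, x3, x4, x5, x6 ≥ 0.
The optimal basis is {kidney beans}; whole-barley bread, broccoli, eggs, salmon, bananas drop out. Binding constraint: calories.
Optimal quantities: kidney beans = 1.81 servings.
Cost = 0.79·1.81 = 1.4299.

£1.43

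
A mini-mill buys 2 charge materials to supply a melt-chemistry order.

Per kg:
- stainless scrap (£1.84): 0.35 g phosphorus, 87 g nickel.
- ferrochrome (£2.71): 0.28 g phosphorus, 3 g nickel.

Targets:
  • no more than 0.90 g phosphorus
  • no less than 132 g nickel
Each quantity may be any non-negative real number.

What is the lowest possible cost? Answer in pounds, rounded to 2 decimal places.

£2.79

This is a linear program. Let x1 = kg of stainless scrap, x2 = kg of ferrochrome.
min 1.84x1 + 2.71x2 with:
  0.35x1 + 0.28x2 ≤ 0.9   (phosphorus)
  87x1 + 3x2 ≥ 132   (nickel)
  x1, x2 ≥ 0.
The minimum-cost mix takes nothing from ferrochrome — only stainless scrap. Binding constraint: nickel.
Optimal quantities: stainless scrap = 1.517 kg.
Objective = 1.84·1.517 = 2.7913.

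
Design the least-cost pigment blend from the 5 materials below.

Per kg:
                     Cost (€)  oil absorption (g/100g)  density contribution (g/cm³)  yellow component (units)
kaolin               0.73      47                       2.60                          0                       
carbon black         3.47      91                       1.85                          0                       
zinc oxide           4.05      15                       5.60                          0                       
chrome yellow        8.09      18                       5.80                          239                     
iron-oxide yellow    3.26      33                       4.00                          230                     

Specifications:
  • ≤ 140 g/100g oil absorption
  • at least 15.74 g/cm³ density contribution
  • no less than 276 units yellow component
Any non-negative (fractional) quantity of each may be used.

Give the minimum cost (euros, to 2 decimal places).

This is a linear program. Let x1 = kg of kaolin, x2 = kg of carbon black, x3 = kg of zinc oxide, x4 = kg of chrome yellow, x5 = kg of iron-oxide yellow.
Minimize 0.73x1 + 3.47x2 + 4.05x3 + 8.09x4 + 3.26x5 with:
  47x1 + 91x2 + 15x3 + 18x4 + 33x5 ≤ 140   (oil absorption)
  2.6x1 + 1.85x2 + 5.6x3 + 5.8x4 + 4x5 ≥ 15.74   (density contribution)
  239x4 + 230x5 ≥ 276   (yellow component)
  x1, x2, x3, x4, x5 ≥ 0.
The cheapest feasible vertex uses only kaolin, zinc oxide, iron-oxide yellow; carbon black, chrome yellow are not used. The oil absorption, density contribution, yellow component requirements are met with equality.
That vertex is x1 = 1.776, x3 = 1.129, x5 = 1.2.
Cost = 0.73·1.776 + 4.05·1.129 + 3.26·1.2 = 9.7809.

€9.78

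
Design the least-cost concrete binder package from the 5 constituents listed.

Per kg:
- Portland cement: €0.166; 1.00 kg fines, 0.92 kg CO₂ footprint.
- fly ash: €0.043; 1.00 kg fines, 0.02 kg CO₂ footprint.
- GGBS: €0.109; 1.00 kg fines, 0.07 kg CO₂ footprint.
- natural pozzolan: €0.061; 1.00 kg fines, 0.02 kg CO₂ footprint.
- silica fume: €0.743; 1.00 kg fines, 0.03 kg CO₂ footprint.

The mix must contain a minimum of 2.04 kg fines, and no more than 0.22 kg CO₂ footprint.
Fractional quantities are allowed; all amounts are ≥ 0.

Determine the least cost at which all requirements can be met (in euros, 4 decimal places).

€0.0877

Let x1 = kg of Portland cement, x2 = kg of fly ash, x3 = kg of GGBS, x4 = kg of natural pozzolan, x5 = kg of silica fume.
Minimise 0.166x1 + 0.043x2 + 0.109x3 + 0.061x4 + 0.743x5 subject to:
  1x1 + 1x2 + 1x3 + 1x4 + 1x5 ≥ 2.04   (fines)
  0.92x1 + 0.02x2 + 0.07x3 + 0.02x4 + 0.03x5 ≤ 0.22   (CO₂ footprint)
  x1, x2, x3, x4, x5 ≥ 0.
The minimum-cost mix takes nothing from Portland cement, GGBS, natural pozzolan, silica fume — only fly ash. There the fines constraint is tight.
That vertex is x2 = 2.04.
Cost = 0.043·2.04 = 0.087720.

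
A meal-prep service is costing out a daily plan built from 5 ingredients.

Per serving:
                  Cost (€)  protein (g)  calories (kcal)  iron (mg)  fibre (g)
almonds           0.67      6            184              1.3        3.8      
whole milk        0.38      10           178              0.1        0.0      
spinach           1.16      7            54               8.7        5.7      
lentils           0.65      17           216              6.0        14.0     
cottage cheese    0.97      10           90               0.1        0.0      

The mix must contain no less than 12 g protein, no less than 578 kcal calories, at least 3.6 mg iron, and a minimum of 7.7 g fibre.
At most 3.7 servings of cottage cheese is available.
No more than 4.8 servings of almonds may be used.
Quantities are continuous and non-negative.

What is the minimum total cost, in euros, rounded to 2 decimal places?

Let x1 = servings of almonds, x2 = servings of whole milk, x3 = servings of spinach, x4 = servings of lentils, x5 = servings of cottage cheese.
Minimise 0.67x1 + 0.38x2 + 1.16x3 + 0.65x4 + 0.97x5 s.t.:
  6x1 + 10x2 + 7x3 + 17x4 + 10x5 ≥ 12   (protein)
  184x1 + 178x2 + 54x3 + 216x4 + 90x5 ≥ 578   (calories)
  1.3x1 + 0.1x2 + 8.7x3 + 6x4 + 0.1x5 ≥ 3.6   (iron)
  3.8x1 + 5.7x3 + 14x4 ≥ 7.7   (fibre)
  x5 ≤ 3.7
  x1 ≤ 4.8
  x1, x2, x3, x4, x5 ≥ 0.
The minimum-cost mix takes nothing from almonds, spinach, cottage cheese — only whole milk, lentils. There the calories and iron constraints are tight.
Optimal quantities: whole milk = 2.571 servings, lentils = 0.5571 servings.
Objective = 0.38·2.571 + 0.65·0.5571 = 1.3391.

€1.34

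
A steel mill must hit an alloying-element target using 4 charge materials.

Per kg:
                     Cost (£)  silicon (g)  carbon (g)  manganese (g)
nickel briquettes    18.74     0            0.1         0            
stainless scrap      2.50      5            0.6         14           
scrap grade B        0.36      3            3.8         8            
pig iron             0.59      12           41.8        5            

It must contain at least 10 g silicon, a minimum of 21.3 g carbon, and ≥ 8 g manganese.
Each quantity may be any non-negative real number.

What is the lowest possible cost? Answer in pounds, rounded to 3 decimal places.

This is a linear program. Let x1 = kg of nickel briquettes, x2 = kg of stainless scrap, x3 = kg of scrap grade B, x4 = kg of pig iron.
Minimise 18.74x1 + 2.5x2 + 0.36x3 + 0.59x4 subject to:
  5x2 + 3x3 + 12x4 ≥ 10   (silicon)
  0.1x1 + 0.6x2 + 3.8x3 + 41.8x4 ≥ 21.3   (carbon)
  14x2 + 8x3 + 5x4 ≥ 8   (manganese)
  x1, x2, x3, x4 ≥ 0.
The optimal basis is {scrap grade B, pig iron}; nickel briquettes, stainless scrap drop out. There the silicon and manganese constraints are tight.
So scrap grade B = 0.5679 kg, pig iron = 0.6914 kg.
Total cost: 0.36·0.5679 + 0.59·0.6914 = 0.61237.

£0.612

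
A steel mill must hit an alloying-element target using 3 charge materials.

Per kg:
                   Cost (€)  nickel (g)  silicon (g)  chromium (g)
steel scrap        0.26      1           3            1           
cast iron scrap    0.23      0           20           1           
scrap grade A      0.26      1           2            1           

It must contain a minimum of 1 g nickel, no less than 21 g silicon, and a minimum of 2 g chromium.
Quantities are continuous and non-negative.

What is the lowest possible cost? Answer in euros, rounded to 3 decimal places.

Set it up as a linear program. Let x1 = kg of steel scrap, x2 = kg of cast iron scrap, x3 = kg of scrap grade A.
Minimise 0.26x1 + 0.23x2 + 0.26x3 s.t.:
  1x1 + 1x3 ≥ 1   (nickel)
  3x1 + 20x2 + 2x3 ≥ 21   (silicon)
  1x1 + 1x2 + 1x3 ≥ 2   (chromium)
  x1, x2, x3 ≥ 0.
At the optimum only steel scrap, cast iron scrap are positive (scrap grade A = 0). The nickel and chromium requirements are met with equality.
Optimal quantities: steel scrap = 1 kg, cast iron scrap = 1 kg.
Objective = 0.26·1 + 0.23·1 = 0.49000.

€0.490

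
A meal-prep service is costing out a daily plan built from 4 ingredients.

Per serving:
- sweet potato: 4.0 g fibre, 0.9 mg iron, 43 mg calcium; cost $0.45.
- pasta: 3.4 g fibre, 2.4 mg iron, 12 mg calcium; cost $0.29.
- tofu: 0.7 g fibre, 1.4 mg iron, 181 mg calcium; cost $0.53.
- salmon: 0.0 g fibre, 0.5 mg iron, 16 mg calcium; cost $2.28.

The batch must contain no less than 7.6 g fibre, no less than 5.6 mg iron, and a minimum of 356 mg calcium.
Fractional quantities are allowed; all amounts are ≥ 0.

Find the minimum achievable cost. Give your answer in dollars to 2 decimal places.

$1.52

Set it up as a linear program. Let x1 = servings of sweet potato, x2 = servings of pasta, x3 = servings of tofu, x4 = servings of salmon.
Minimise 0.45x1 + 0.29x2 + 0.53x3 + 2.28x4 with:
  4x1 + 3.4x2 + 0.7x3 ≥ 7.6   (fibre)
  0.9x1 + 2.4x2 + 1.4x3 + 0.5x4 ≥ 5.6   (iron)
  43x1 + 12x2 + 181x3 + 16x4 ≥ 356   (calcium)
  x1, x2, x3, x4 ≥ 0.
The optimal basis is {pasta, tofu}; sweet potato, salmon drop out. Binding constraints: fibre and calcium.
That vertex is x2 = 1.856, x3 = 1.844.
Objective = 0.29·1.856 + 0.53·1.844 = 1.5156.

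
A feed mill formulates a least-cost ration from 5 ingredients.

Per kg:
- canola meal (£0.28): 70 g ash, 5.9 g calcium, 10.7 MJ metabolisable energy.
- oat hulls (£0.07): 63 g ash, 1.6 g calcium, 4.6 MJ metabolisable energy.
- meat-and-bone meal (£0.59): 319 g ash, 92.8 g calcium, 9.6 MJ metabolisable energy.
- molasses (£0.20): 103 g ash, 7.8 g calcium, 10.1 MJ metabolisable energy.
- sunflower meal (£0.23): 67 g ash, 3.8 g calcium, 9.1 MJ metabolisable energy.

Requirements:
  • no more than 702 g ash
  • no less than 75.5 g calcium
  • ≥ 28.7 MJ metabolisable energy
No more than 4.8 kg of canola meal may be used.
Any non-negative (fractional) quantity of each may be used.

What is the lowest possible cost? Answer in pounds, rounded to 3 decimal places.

Set it up as a linear program. Let x1 = kg of canola meal, x2 = kg of oat hulls, x3 = kg of meat-and-bone meal, x4 = kg of molasses, x5 = kg of sunflower meal.
min 0.28x1 + 0.07x2 + 0.59x3 + 0.2x4 + 0.23x5 s.t.:
  70x1 + 63x2 + 319x3 + 103x4 + 67x5 ≤ 702   (ash)
  5.9x1 + 1.6x2 + 92.8x3 + 7.8x4 + 3.8x5 ≥ 75.5   (calcium)
  10.7x1 + 4.6x2 + 9.6x3 + 10.1x4 + 9.1x5 ≥ 28.7   (metabolisable energy)
  x1 ≤ 4.8
  x1, x2, x3, x4, x5 ≥ 0.
The minimum-cost mix takes nothing from canola meal, molasses, sunflower meal — only oat hulls, meat-and-bone meal. The calcium and metabolisable energy requirements are met with equality.
That vertex is x2 = 4.711, x3 = 0.7324.
Total cost: 0.07·4.711 + 0.59·0.7324 = 0.76189.

£0.762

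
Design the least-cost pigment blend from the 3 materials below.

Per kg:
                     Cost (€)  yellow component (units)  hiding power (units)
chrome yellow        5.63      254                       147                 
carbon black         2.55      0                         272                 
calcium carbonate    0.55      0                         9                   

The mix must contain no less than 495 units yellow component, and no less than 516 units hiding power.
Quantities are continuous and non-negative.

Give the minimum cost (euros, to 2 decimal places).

Let x1 = kg of chrome yellow, x2 = kg of carbon black, x3 = kg of calcium carbonate.
Minimize 5.63x1 + 2.55x2 + 0.55x3 s.t.:
  254x1 ≥ 495   (yellow component)
  147x1 + 272x2 + 9x3 ≥ 516   (hiding power)
  x1, x2, x3 ≥ 0.
At the optimum only chrome yellow, carbon black are positive (calcium carbonate = 0). There the yellow component and hiding power constraints are tight.
Optimal quantities: chrome yellow = 1.949 kg, carbon black = 0.8438 kg.
Hence cost = 5.63·1.949 + 2.55·0.8438 = €13.1246.

€13.12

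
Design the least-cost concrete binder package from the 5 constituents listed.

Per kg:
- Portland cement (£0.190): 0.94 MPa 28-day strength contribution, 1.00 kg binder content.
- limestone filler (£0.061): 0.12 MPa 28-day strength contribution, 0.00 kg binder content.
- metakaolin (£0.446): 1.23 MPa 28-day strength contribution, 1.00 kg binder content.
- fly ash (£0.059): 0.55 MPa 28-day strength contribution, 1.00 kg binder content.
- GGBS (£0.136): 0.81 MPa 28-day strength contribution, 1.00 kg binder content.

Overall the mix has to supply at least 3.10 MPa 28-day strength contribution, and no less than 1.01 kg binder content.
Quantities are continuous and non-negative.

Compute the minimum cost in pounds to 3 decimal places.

This is a linear program. Let x1 = kg of Portland cement, x2 = kg of limestone filler, x3 = kg of metakaolin, x4 = kg of fly ash, x5 = kg of GGBS.
Minimize 0.19x1 + 0.061x2 + 0.446x3 + 0.059x4 + 0.136x5 s.t.:
  0.94x1 + 0.12x2 + 1.23x3 + 0.55x4 + 0.81x5 ≥ 3.1   (28-day strength contribution)
  1x1 + 1x3 + 1x4 + 1x5 ≥ 1.01   (binder content)
  x1, x2, x3, x4, x5 ≥ 0.
The cheapest feasible vertex uses only fly ash; Portland cement, limestone filler, metakaolin, GGBS are not used. The 28-day strength contribution requirement is met with equality.
Solving gives x4 = 5.636.
Cost = 0.059·5.636 = 0.33252.

£0.333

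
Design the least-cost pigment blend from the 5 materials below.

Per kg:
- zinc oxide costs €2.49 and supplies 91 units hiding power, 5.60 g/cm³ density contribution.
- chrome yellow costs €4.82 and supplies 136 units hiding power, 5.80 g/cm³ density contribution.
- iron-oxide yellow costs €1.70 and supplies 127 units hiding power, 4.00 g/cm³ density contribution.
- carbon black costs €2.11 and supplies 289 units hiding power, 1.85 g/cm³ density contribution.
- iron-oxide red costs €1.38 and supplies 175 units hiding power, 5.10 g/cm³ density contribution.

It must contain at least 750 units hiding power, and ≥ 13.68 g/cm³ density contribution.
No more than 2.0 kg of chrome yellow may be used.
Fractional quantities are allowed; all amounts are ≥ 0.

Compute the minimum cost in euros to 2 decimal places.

€5.70

Treat it as an LP. Let x1 = kg of zinc oxide, x2 = kg of chrome yellow, x3 = kg of iron-oxide yellow, x4 = kg of carbon black, x5 = kg of iron-oxide red.
Minimise 2.49x1 + 4.82x2 + 1.7x3 + 2.11x4 + 1.38x5 subject to:
  91x1 + 136x2 + 127x3 + 289x4 + 175x5 ≥ 750   (hiding power)
  5.6x1 + 5.8x2 + 4x3 + 1.85x4 + 5.1x5 ≥ 13.68   (density contribution)
  x2 ≤ 2
  x1, x2, x3, x4, x5 ≥ 0.
The optimal basis is {carbon black, iron-oxide red}; zinc oxide, chrome yellow, iron-oxide yellow drop out. Binding constraints: hiding power and density contribution.
Solving gives x4 = 1.244, x5 = 2.231.
Objective = 2.11·1.244 + 1.38·2.231 = 5.7036.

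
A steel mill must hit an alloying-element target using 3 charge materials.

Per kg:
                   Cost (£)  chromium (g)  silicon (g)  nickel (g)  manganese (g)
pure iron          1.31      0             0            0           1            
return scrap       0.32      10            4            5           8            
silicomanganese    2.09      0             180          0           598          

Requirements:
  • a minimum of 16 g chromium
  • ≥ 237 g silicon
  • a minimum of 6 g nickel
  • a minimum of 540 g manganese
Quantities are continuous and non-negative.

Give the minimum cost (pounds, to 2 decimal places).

Treat it as an LP. Let x1 = kg of pure iron, x2 = kg of return scrap, x3 = kg of silicomanganese.
min 1.31x1 + 0.32x2 + 2.09x3 subject to:
  10x2 ≥ 16   (chromium)
  4x2 + 180x3 ≥ 237   (silicon)
  5x2 ≥ 6   (nickel)
  1x1 + 8x2 + 598x3 ≥ 540   (manganese)
  x1, x2, x3 ≥ 0.
The optimal basis is {return scrap, silicomanganese}; pure iron drops out. Binding constraints: chromium and silicon.
Solving gives x2 = 1.6, x3 = 1.281.
Hence cost = 0.32·1.6 + 2.09·1.281 = £3.1893.

£3.19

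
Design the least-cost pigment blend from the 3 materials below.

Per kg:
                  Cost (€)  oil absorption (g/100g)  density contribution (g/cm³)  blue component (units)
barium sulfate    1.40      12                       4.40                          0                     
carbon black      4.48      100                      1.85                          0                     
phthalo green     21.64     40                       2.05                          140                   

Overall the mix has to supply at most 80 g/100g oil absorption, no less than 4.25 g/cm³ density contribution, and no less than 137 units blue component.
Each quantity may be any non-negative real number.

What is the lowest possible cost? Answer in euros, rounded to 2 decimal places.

Let x1 = kg of barium sulfate, x2 = kg of carbon black, x3 = kg of phthalo green.
Minimise 1.4x1 + 4.48x2 + 21.64x3 with:
  12x1 + 100x2 + 40x3 ≤ 80   (oil absorption)
  4.4x1 + 1.85x2 + 2.05x3 ≥ 4.25   (density contribution)
  140x3 ≥ 137   (blue component)
  x1, x2, x3 ≥ 0.
The optimal basis is {barium sulfate, phthalo green}; carbon black drops out. There the density contribution and blue component constraints are tight.
So barium sulfate = 0.51 kg, phthalo green = 0.9786 kg.
Hence cost = 1.4·0.51 + 21.64·0.9786 = €21.8909.

€21.89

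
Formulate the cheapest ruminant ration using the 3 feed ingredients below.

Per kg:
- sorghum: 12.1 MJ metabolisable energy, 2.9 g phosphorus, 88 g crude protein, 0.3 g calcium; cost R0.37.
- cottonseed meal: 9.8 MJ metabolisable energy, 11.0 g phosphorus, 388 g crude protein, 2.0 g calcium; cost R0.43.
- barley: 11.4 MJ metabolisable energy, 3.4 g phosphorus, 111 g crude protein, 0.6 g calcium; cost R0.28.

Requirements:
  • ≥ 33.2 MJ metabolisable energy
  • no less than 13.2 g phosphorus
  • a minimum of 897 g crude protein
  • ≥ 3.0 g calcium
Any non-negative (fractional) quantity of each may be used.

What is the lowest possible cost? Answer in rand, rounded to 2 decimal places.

R1.19

This is a linear program. Let x1 = kg of sorghum, x2 = kg of cottonseed meal, x3 = kg of barley.
min 0.37x1 + 0.43x2 + 0.28x3 with:
  12.1x1 + 9.8x2 + 11.4x3 ≥ 33.2   (metabolisable energy)
  2.9x1 + 11x2 + 3.4x3 ≥ 13.2   (phosphorus)
  88x1 + 388x2 + 111x3 ≥ 897   (crude protein)
  0.3x1 + 2x2 + 0.6x3 ≥ 3   (calcium)
  x1, x2, x3 ≥ 0.
The cheapest feasible vertex uses only cottonseed meal, barley; sorghum is not used. Binding constraints: metabolisable energy and crude protein.
So cottonseed meal = 1.961 kg, barley = 1.227 kg.
Hence cost = 0.43·1.961 + 0.28·1.227 = R1.1868.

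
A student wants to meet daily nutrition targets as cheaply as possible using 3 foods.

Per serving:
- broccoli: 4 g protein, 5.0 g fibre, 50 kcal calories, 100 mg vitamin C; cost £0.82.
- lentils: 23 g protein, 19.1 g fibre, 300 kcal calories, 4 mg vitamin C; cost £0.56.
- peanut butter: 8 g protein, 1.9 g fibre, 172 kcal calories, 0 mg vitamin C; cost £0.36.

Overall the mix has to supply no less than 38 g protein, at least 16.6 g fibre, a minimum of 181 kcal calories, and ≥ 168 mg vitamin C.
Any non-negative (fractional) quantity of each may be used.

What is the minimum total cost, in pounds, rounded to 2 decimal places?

Let x1 = servings of broccoli, x2 = servings of lentils, x3 = servings of peanut butter.
min 0.82x1 + 0.56x2 + 0.36x3 s.t.:
  4x1 + 23x2 + 8x3 ≥ 38   (protein)
  5x1 + 19.1x2 + 1.9x3 ≥ 16.6   (fibre)
  50x1 + 300x2 + 172x3 ≥ 181   (calories)
  100x1 + 4x2 ≥ 168   (vitamin C)
  x1, x2, x3 ≥ 0.
The minimum-cost mix takes nothing from peanut butter — only broccoli, lentils. There the protein and vitamin C constraints are tight.
Solving gives x1 = 1.625, x2 = 1.37.
Hence cost = 0.82·1.625 + 0.56·1.37 = £2.0997.

£2.10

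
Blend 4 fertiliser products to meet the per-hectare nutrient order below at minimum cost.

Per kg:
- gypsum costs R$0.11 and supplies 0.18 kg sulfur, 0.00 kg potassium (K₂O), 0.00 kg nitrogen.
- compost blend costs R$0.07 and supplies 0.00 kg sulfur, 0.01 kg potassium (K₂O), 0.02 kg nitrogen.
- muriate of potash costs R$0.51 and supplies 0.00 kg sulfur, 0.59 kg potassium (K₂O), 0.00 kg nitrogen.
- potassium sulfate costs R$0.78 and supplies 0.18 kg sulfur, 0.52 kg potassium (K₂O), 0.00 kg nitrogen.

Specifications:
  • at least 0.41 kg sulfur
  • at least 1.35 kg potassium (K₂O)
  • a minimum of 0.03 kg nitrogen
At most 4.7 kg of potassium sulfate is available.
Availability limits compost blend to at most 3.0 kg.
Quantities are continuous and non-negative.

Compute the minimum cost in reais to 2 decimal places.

Let x1 = kg of gypsum, x2 = kg of compost blend, x3 = kg of muriate of potash, x4 = kg of potassium sulfate.
Minimise 0.11x1 + 0.07x2 + 0.51x3 + 0.78x4 subject to:
  0.18x1 + 0.18x4 ≥ 0.41   (sulfur)
  0.01x2 + 0.59x3 + 0.52x4 ≥ 1.35   (potassium (K₂O))
  0.02x2 ≥ 0.03   (nitrogen)
  x4 ≤ 4.7
  x2 ≤ 3
  x1, x2, x3, x4 ≥ 0.
The minimum-cost mix takes nothing from potassium sulfate — only gypsum, compost blend, muriate of potash. Binding constraints: sulfur, potassium (K₂O), nitrogen.
Optimal quantities: gypsum = 2.278 kg, compost blend = 1.5 kg, muriate of potash = 2.263 kg.
Hence cost = 0.11·2.278 + 0.07·1.5 + 0.51·2.263 = R$1.5097.

R$1.51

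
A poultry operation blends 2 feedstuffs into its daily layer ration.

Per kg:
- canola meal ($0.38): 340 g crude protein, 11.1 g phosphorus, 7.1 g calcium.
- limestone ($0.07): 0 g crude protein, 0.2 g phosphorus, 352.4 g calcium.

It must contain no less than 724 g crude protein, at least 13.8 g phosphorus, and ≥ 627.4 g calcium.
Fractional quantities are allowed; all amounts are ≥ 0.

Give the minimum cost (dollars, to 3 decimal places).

This is a linear program. Let x1 = kg of canola meal, x2 = kg of limestone.
min 0.38x1 + 0.07x2 with:
  340x1 ≥ 724   (crude protein)
  11.1x1 + 0.2x2 ≥ 13.8   (phosphorus)
  7.1x1 + 352.4x2 ≥ 627.4   (calcium)
  x1, x2 ≥ 0.
Both inputs are positive at the optimum. Binding constraints: crude protein and calcium.
So canola meal = 2.129 kg, limestone = 1.737 kg.
Total cost: 0.38·2.129 + 0.07·1.737 = 0.93061.

$0.931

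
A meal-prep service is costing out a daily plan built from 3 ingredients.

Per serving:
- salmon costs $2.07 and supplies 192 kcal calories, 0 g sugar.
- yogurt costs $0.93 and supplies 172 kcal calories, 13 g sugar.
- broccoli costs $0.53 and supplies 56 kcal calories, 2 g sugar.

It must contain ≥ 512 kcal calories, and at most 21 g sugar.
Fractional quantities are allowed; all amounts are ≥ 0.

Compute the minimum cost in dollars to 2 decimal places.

$4.03

This is a linear program. Let x1 = servings of salmon, x2 = servings of yogurt, x3 = servings of broccoli.
Minimize 2.07x1 + 0.93x2 + 0.53x3 with:
  192x1 + 172x2 + 56x3 ≥ 512   (calories)
  13x2 + 2x3 ≤ 21   (sugar)
  x1, x2, x3 ≥ 0.
At the optimum only salmon, yogurt are positive (broccoli = 0). The calories and sugar requirements are met with equality.
Solving gives x1 = 1.22, x2 = 1.615.
Cost = 2.07·1.22 + 0.93·1.615 = 4.0274.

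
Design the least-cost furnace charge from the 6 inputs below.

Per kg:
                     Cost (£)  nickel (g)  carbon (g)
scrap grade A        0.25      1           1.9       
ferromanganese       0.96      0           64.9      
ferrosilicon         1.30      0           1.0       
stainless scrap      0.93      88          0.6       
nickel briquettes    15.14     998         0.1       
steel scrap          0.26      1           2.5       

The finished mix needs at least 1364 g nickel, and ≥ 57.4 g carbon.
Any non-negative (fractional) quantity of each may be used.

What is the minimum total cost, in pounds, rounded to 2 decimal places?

Let x1 = kg of scrap grade A, x2 = kg of ferromanganese, x3 = kg of ferrosilicon, x4 = kg of stainless scrap, x5 = kg of nickel briquettes, x6 = kg of steel scrap.
Minimise 0.25x1 + 0.96x2 + 1.3x3 + 0.93x4 + 15.14x5 + 0.26x6 s.t.:
  1x1 + 88x4 + 998x5 + 1x6 ≥ 1364   (nickel)
  1.9x1 + 64.9x2 + 1x3 + 0.6x4 + 0.1x5 + 2.5x6 ≥ 57.4   (carbon)
  x1, x2, x3, x4, x5, x6 ≥ 0.
The cheapest feasible vertex uses only ferromanganese, stainless scrap; scrap grade A, ferrosilicon, nickel briquettes, steel scrap are not used. Binding constraints: nickel and carbon.
So ferromanganese = 0.7411 kg, stainless scrap = 15.5 kg.
Cost = 0.96·0.7411 + 0.93·15.5 = 15.1265.

£15.13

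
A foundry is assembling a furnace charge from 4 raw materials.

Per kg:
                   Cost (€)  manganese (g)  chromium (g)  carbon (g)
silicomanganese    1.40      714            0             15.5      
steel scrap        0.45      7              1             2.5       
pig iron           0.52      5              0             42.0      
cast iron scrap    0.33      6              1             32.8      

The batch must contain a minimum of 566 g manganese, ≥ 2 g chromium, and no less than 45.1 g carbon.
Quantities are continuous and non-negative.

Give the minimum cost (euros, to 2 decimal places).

Treat it as an LP. Let x1 = kg of silicomanganese, x2 = kg of steel scrap, x3 = kg of pig iron, x4 = kg of cast iron scrap.
Minimize 1.4x1 + 0.45x2 + 0.52x3 + 0.33x4 subject to:
  714x1 + 7x2 + 5x3 + 6x4 ≥ 566   (manganese)
  1x2 + 1x4 ≥ 2   (chromium)
  15.5x1 + 2.5x2 + 42x3 + 32.8x4 ≥ 45.1   (carbon)
  x1, x2, x3, x4 ≥ 0.
The optimal basis is {silicomanganese, cast iron scrap}; steel scrap, pig iron drop out. Binding constraints: manganese and chromium.
Optimal quantities: silicomanganese = 0.7759 kg, cast iron scrap = 2 kg.
Hence cost = 1.4·0.7759 + 0.33·2 = €1.7463.

€1.75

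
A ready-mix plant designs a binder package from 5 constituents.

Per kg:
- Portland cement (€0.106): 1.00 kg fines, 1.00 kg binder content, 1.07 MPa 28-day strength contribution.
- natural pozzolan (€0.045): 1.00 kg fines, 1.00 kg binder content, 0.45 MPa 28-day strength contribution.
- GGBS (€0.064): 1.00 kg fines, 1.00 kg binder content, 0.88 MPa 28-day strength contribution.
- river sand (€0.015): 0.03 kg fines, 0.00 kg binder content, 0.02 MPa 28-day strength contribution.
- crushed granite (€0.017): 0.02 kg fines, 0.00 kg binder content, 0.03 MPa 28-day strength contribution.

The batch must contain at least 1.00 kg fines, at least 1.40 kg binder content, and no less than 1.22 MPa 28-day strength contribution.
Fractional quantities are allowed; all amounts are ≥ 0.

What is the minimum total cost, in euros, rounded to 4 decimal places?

€0.0891

Let x1 = kg of Portland cement, x2 = kg of natural pozzolan, x3 = kg of GGBS, x4 = kg of river sand, x5 = kg of crushed granite.
Minimise 0.106x1 + 0.045x2 + 0.064x3 + 0.015x4 + 0.017x5 s.t.:
  1x1 + 1x2 + 1x3 + 0.03x4 + 0.02x5 ≥ 1   (fines)
  1x1 + 1x2 + 1x3 ≥ 1.4   (binder content)
  1.07x1 + 0.45x2 + 0.88x3 + 0.02x4 + 0.03x5 ≥ 1.22   (28-day strength contribution)
  x1, x2, x3, x4, x5 ≥ 0.
The cheapest feasible vertex uses only natural pozzolan, GGBS; Portland cement, river sand, crushed granite are not used. Binding constraints: binder content and 28-day strength contribution.
So natural pozzolan = 0.02791 kg, GGBS = 1.372 kg.
Cost = 0.045·0.02791 + 0.064·1.372 = 0.089064.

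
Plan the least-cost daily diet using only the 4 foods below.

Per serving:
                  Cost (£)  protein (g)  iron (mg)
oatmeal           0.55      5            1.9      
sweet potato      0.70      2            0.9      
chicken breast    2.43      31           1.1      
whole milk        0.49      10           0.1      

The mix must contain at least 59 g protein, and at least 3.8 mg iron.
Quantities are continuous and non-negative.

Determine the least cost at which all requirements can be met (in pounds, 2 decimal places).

£3.42

This is a linear program. Let x1 = servings of oatmeal, x2 = servings of sweet potato, x3 = servings of chicken breast, x4 = servings of whole milk.
min 0.55x1 + 0.7x2 + 2.43x3 + 0.49x4 with:
  5x1 + 2x2 + 31x3 + 10x4 ≥ 59   (protein)
  1.9x1 + 0.9x2 + 1.1x3 + 0.1x4 ≥ 3.8   (iron)
  x1, x2, x3, x4 ≥ 0.
The minimum-cost mix takes nothing from sweet potato, chicken breast — only oatmeal, whole milk. Binding constraints: protein and iron.
That vertex is x1 = 1.735, x4 = 5.032.
Hence cost = 0.55·1.735 + 0.49·5.032 = £3.4199.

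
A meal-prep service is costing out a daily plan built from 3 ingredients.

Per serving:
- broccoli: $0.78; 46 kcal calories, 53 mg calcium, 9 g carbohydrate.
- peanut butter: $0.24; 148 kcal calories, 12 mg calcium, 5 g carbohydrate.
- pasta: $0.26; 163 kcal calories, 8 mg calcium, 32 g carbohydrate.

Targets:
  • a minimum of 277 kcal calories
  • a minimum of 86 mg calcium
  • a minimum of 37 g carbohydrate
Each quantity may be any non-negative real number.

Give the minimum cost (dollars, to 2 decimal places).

Set it up as a linear program. Let x1 = servings of broccoli, x2 = servings of peanut butter, x3 = servings of pasta.
min 0.78x1 + 0.24x2 + 0.26x3 s.t.:
  46x1 + 148x2 + 163x3 ≥ 277   (calories)
  53x1 + 12x2 + 8x3 ≥ 86   (calcium)
  9x1 + 5x2 + 32x3 ≥ 37   (carbohydrate)
  x1, x2, x3 ≥ 0.
All 3 inputs are positive at the optimum. There the calories, calcium, carbohydrate constraints are tight.
Solving gives x1 = 1.36, x2 = 0.7208, x3 = 0.6612.
Objective = 0.78·1.36 + 0.24·0.7208 + 0.26·0.6612 = 1.4057.

$1.41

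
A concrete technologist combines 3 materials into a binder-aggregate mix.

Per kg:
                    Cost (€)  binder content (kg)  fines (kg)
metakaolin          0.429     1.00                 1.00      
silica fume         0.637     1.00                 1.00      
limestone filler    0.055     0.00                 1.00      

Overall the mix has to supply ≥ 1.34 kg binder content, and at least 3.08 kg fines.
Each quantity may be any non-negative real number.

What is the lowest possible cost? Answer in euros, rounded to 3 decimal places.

Let x1 = kg of metakaolin, x2 = kg of silica fume, x3 = kg of limestone filler.
min 0.429x1 + 0.637x2 + 0.055x3 with:
  1x1 + 1x2 ≥ 1.34   (binder content)
  1x1 + 1x2 + 1x3 ≥ 3.08   (fines)
  x1, x2, x3 ≥ 0.
At the optimum only metakaolin, limestone filler are positive (silica fume = 0). There the binder content and fines constraints are tight.
Solving gives x1 = 1.34, x3 = 1.74.
Cost = 0.429·1.34 + 0.055·1.74 = 0.67056.

€0.671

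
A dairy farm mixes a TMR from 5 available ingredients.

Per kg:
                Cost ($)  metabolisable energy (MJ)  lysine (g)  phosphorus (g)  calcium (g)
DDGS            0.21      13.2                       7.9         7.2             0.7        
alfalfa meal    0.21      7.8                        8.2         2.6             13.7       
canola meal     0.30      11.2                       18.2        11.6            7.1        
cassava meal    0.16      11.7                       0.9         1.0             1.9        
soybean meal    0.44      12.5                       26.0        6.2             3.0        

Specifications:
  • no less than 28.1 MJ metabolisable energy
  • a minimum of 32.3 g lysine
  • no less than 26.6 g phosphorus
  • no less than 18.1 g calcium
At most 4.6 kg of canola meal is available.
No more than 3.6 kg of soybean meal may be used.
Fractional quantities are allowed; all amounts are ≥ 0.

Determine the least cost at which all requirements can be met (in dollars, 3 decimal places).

$0.723

Let x1 = kg of DDGS, x2 = kg of alfalfa meal, x3 = kg of canola meal, x4 = kg of cassava meal, x5 = kg of soybean meal.
min 0.21x1 + 0.21x2 + 0.3x3 + 0.16x4 + 0.44x5 with:
  13.2x1 + 7.8x2 + 11.2x3 + 11.7x4 + 12.5x5 ≥ 28.1   (metabolisable energy)
  7.9x1 + 8.2x2 + 18.2x3 + 0.9x4 + 26x5 ≥ 32.3   (lysine)
  7.2x1 + 2.6x2 + 11.6x3 + 1x4 + 6.2x5 ≥ 26.6   (phosphorus)
  0.7x1 + 13.7x2 + 7.1x3 + 1.9x4 + 3x5 ≥ 18.1   (calcium)
  x3 ≤ 4.6
  x5 ≤ 3.6
  x1, x2, x3, x4, x5 ≥ 0.
The optimal basis is {DDGS, alfalfa meal, canola meal}; cassava meal, soybean meal drop out. Binding constraints: metabolisable energy, phosphorus, calcium.
That vertex is x1 = 0.2062, x2 = 0.2134, x3 = 2.117.
Hence cost = 0.21·0.2062 + 0.21·0.2134 + 0.3·2.117 = $0.72322.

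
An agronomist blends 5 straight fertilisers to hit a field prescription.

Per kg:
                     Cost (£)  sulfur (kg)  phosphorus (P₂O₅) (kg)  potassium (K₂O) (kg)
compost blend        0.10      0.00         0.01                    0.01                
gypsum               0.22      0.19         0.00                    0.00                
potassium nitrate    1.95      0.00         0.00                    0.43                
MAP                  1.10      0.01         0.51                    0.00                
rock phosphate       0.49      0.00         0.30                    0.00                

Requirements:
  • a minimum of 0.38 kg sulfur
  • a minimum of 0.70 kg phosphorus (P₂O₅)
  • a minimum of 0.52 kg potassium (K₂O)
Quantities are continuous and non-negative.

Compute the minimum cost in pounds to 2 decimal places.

Let x1 = kg of compost blend, x2 = kg of gypsum, x3 = kg of potassium nitrate, x4 = kg of MAP, x5 = kg of rock phosphate.
Minimise 0.1x1 + 0.22x2 + 1.95x3 + 1.1x4 + 0.49x5 s.t.:
  0.19x2 + 0.01x4 ≥ 0.38   (sulfur)
  0.01x1 + 0.51x4 + 0.3x5 ≥ 0.7   (phosphorus (P₂O₅))
  0.01x1 + 0.43x3 ≥ 0.52   (potassium (K₂O))
  x1, x2, x3, x4, x5 ≥ 0.
The cheapest feasible vertex uses only gypsum, potassium nitrate, rock phosphate; compost blend, MAP are not used. Binding constraints: sulfur, phosphorus (P₂O₅), potassium (K₂O).
Optimal quantities: gypsum = 2 kg, potassium nitrate = 1.209 kg, rock phosphate = 2.333 kg.
Hence cost = 0.22·2 + 1.95·1.209 + 0.49·2.333 = £3.9407.

£3.94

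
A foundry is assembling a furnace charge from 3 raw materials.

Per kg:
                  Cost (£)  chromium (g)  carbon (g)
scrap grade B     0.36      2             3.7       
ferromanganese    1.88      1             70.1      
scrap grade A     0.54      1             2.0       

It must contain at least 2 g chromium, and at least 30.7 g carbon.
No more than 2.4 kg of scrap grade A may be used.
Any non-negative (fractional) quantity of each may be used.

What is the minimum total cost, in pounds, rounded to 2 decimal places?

£1.03

Let x1 = kg of scrap grade B, x2 = kg of ferromanganese, x3 = kg of scrap grade A.
min 0.36x1 + 1.88x2 + 0.54x3 s.t.:
  2x1 + 1x2 + 1x3 ≥ 2   (chromium)
  3.7x1 + 70.1x2 + 2x3 ≥ 30.7   (carbon)
  x3 ≤ 2.4
  x1, x2, x3 ≥ 0.
The optimal basis is {scrap grade B, ferromanganese}; scrap grade A drops out. The chromium and carbon requirements are met with equality.
Optimal quantities: scrap grade B = 0.8022 kg, ferromanganese = 0.3956 kg.
Total cost: 0.36·0.8022 + 1.88·0.3956 = 1.0325.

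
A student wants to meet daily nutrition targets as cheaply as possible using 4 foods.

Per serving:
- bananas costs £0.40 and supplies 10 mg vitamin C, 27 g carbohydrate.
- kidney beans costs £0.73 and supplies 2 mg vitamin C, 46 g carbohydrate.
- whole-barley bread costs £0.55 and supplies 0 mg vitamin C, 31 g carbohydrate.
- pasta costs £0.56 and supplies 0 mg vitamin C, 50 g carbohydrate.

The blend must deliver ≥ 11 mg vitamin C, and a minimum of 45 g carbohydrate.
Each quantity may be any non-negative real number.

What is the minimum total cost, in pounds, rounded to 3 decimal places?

£0.611

Set it up as a linear program. Let x1 = servings of bananas, x2 = servings of kidney beans, x3 = servings of whole-barley bread, x4 = servings of pasta.
Minimise 0.4x1 + 0.73x2 + 0.55x3 + 0.56x4 s.t.:
  10x1 + 2x2 ≥ 11   (vitamin C)
  27x1 + 46x2 + 31x3 + 50x4 ≥ 45   (carbohydrate)
  x1, x2, x3, x4 ≥ 0.
The cheapest feasible vertex uses only bananas, pasta; kidney beans, whole-barley bread are not used. Binding constraints: vitamin C and carbohydrate.
So bananas = 1.1 servings, pasta = 0.306 servings.
Hence cost = 0.4·1.1 + 0.56·0.306 = £0.61136.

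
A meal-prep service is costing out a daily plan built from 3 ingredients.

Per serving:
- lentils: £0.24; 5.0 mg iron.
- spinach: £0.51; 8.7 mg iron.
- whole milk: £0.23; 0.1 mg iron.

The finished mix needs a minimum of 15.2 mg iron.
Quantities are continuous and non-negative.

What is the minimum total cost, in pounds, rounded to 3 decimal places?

£0.730

This is a linear program. Let x1 = servings of lentils, x2 = servings of spinach, x3 = servings of whole milk.
Minimise 0.24x1 + 0.51x2 + 0.23x3 with:
  5x1 + 8.7x2 + 0.1x3 ≥ 15.2   (iron)
  x1, x2, x3 ≥ 0.
The cheapest feasible vertex uses only lentils; spinach, whole milk are not used. There the iron constraint is tight.
So lentils = 3.04 servings.
Hence cost = 0.24·3.04 = £0.72960.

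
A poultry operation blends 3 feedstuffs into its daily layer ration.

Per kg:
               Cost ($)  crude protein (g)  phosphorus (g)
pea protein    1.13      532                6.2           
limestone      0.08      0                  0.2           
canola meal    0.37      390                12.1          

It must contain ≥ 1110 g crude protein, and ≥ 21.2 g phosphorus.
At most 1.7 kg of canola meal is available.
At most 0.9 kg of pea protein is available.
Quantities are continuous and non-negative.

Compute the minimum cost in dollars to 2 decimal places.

$1.58

Let x1 = kg of pea protein, x2 = kg of limestone, x3 = kg of canola meal.
Minimise 1.13x1 + 0.08x2 + 0.37x3 with:
  532x1 + 390x3 ≥ 1110   (crude protein)
  6.2x1 + 0.2x2 + 12.1x3 ≥ 21.2   (phosphorus)
  x3 ≤ 1.7
  x1 ≤ 0.9
  x1, x2, x3 ≥ 0.
At the optimum only pea protein, canola meal are positive (limestone = 0). There the crude protein and the canola meal cap constraints are tight.
Optimal quantities: pea protein = 0.8402 kg, canola meal = 1.7 kg.
Hence cost = 1.13·0.8402 + 0.37·1.7 = $1.5784.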